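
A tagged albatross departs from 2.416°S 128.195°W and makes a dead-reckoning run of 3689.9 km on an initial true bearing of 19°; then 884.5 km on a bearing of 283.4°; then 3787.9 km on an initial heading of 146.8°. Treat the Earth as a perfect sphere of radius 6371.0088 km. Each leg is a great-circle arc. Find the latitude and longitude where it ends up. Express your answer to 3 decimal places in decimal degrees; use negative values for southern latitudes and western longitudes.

latitude 0.805°, longitude -107.574°

Apply the spherical direct solution leg by leg, carrying full precision between legs.
Leg 1: from (-2.416°, -128.195°), δ = 3689.9/6371.0088 = 0.579170 rad, θ = 19° → φ = 28.801°, λ = -116.462°.
Leg 2: from (28.801°, -116.462°), δ = 884.5/6371.0088 = 0.138832 rad, θ = 283.4° → φ = 30.347°, λ = -125.437°.
Leg 3: from (30.347°, -125.437°), δ = 3787.9/6371.0088 = 0.594553 rad, θ = 146.8° → φ = 0.805°, λ = -107.574°.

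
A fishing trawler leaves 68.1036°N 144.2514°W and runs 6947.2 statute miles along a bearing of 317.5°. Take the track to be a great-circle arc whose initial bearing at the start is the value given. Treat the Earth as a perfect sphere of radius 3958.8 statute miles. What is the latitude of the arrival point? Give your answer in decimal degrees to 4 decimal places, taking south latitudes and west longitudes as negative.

δ = 6947.2/3958.8 = 1.754875 rad (100.5469°).
Start latitude φ₁ = 1.188632 rad; initial bearing θ = 5.541420 rad.
sin φ₂ = sin φ₁ cos δ + cos φ₁ sin δ cos θ = (0.927860)(-0.183041) + (0.372929)(0.983105)(0.737277) = 0.100471
φ₂ = asin(0.100471) = 0.100641 rad = 5.7663°.
Then Δλ = atan2(-0.247691, -0.276264) = -2.410674 rad, from sin θ sin δ cos φ₁ over cos δ − sin φ₁ sin φ₂.
λ₂ = -144.2514° + -138.1214° = -282.3728°, normalized to (−180°, 180°] → 77.6272°.

latitude 5.7663°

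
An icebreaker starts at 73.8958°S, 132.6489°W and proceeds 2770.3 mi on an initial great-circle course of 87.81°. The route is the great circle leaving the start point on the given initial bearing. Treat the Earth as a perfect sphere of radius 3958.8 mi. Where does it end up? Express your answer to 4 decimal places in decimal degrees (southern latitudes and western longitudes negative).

latitude -46.7304°, longitude -62.7743°

Angular distance δ = d/R = 2770.3 / 3958.8 = 0.699783 rad.
Start latitude φ₁ = -1.289725 rad; initial bearing θ = 1.532574 rad.
sin φ₂ = sin φ₁ cos δ + cos φ₁ sin δ cos θ = (-0.960759)(0.764982) + (0.277385)(0.644052)(0.038213) = -0.728136
φ₂ = asin(-0.728136) = -0.815599 rad = -46.7304°.
For the longitude increment, Δλ = atan2( sin θ sin δ cos φ₁, cos δ − sin φ₁ sin φ₂ ) = atan2(0.178520, 0.065419) = 69.8746°.
λ₂ = λ₁ + Δλ = -62.7743°.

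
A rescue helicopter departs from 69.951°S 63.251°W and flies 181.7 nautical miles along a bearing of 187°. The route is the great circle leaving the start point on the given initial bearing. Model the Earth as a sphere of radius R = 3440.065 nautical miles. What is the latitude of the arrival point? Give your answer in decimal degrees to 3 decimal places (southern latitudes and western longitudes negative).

The arc subtends δ = 181.7/3440.065 = 0.052819 rad at the centre.
Converting: φ₁ = -1.220875 rad, θ = 3.263766 rad.
Applying the spherical law of cosines for sides, sin φ₂ = sin φ₁ cos δ + cos φ₁ sin δ cos θ = -0.956054, so φ₂ = -72.951°.
Then Δλ = atan2(-0.002206, 0.100489) = -0.021946 rad, from sin θ sin δ cos φ₁ over cos δ − sin φ₁ sin φ₂.
Hence λ₂ = -63.251° + -1.257° = -64.508°.

latitude -72.951°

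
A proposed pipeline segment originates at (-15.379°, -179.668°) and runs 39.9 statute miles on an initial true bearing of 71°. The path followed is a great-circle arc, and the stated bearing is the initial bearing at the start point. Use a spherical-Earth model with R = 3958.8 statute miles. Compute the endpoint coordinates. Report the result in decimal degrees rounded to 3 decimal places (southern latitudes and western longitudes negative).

latitude -15.190°, longitude -179.102°

Central angle δ = d/R = 0.010079 rad.
Converting: φ₁ = -0.268414 rad, θ = 1.239184 rad.
sin φ₂ = sin φ₁ cos δ + cos φ₁ sin δ cos θ = (-0.265203)(0.999949) + (0.964193)(0.010079)(0.325568) = -0.262025
φ₂ = asin(-0.262025) = -0.265120 rad = -15.190°.
Then Δλ = atan2(0.009188, 0.930459) = 0.009875 rad, from sin θ sin δ cos φ₁ over cos δ − sin φ₁ sin φ₂.
λ₂ = λ₁ + Δλ = -179.102°.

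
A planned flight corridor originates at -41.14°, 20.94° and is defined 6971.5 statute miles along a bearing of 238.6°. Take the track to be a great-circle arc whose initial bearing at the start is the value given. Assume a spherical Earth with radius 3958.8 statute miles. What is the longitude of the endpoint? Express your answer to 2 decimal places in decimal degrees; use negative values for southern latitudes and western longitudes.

Central angle δ = d/R = 1.761013 rad.
Converting: φ₁ = -0.718028 rad, θ = 4.164356 rad.
sin φ₂ = sin φ₁ cos δ + cos φ₁ sin δ cos θ = (-0.657901)(-0.189072) + (0.753104)(0.981963)(-0.521010) = -0.260907
φ₂ = asin(-0.260907) = -0.263961 rad = -15.12°.
Δλ = atan2( sin θ sin δ cos φ₁ , cos δ − sin φ₁ sin φ₂ ) = atan2(-0.631218, -0.360723) = -2.089974 rad = -119.75°.
λ₂ = λ₁ + Δλ = -98.81°.

longitude -98.81°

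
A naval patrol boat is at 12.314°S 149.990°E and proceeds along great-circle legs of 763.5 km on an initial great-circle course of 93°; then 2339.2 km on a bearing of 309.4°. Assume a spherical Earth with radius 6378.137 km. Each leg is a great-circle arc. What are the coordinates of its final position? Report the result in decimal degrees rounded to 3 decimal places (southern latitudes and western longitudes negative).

latitude 1.076°, longitude 140.919°

Apply the spherical direct solution leg by leg, carrying full precision between legs.
Leg 1: from (-12.314°, 149.990°), δ = 763.5/6378.137 = 0.119706 rad, θ = 93° → φ = -12.583°, λ = 157.009°.
Leg 2: from (-12.583°, 157.009°), δ = 2339.2/6378.137 = 0.366753 rad, θ = 309.4° → φ = 1.076°, λ = 140.919°.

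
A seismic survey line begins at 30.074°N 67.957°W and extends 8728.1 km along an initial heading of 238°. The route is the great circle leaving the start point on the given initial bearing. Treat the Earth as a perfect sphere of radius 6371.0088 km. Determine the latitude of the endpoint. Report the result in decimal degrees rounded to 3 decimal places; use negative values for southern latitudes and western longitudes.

latitude -20.451°

Central angle δ = d/R = 1.369971 rad.
Start latitude φ₁ = 0.524890 rad; initial bearing θ = 4.153884 rad.
Destination latitude: φ₂ = arcsin( sin φ₁ cos δ + cos φ₁ sin δ cos θ ) = arcsin(-0.349403) = -20.451°.
Δλ = atan2( sin θ sin δ cos φ₁ , cos δ − sin φ₁ sin φ₂ ) = atan2(-0.719134, 0.374570) = -1.090598 rad = -62.487°.
λ₂ = -67.957° + -62.487° = -130.444°.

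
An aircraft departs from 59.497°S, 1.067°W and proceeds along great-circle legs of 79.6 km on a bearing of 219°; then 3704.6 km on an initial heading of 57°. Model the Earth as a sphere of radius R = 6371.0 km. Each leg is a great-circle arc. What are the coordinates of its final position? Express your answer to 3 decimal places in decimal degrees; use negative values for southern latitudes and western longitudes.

Apply the spherical direct solution leg by leg, carrying full precision between legs.
Leg 1: from (-59.497°, -1.067°), δ = 79.6/6371 = 0.012494 rad, θ = 219° → φ = -60.050°, λ = -1.969°.
Leg 2: from (-60.050°, -1.969°), δ = 3704.6/6371 = 0.581479 rad, θ = 57° → φ = -35.080°, λ = 32.287°.

latitude -35.080°, longitude 32.287°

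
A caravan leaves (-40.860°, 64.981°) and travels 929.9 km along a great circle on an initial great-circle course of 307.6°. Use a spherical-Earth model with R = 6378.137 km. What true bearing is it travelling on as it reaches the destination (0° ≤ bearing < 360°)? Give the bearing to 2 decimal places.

final bearing 312.63°

The arc subtends δ = 929.9/6378.137 = 0.145795 rad at the centre.
Start latitude φ₁ = -0.713142 rad; initial bearing θ = 5.368633 rad.
sin φ₂ = sin φ₁ cos δ + cos φ₁ sin δ cos θ = (-0.654213)(0.989391) + (0.756310)(0.145279)(0.610145) = -0.580232
φ₂ = asin(-0.580232) = -0.619013 rad = -35.467°.
For the longitude increment, Δλ = atan2( sin θ sin δ cos φ₁, cos δ − sin φ₁ sin φ₂ ) = atan2(-0.087054, 0.609795) = -8.125°.
λ₂ = 64.981° + -8.125° = 56.856°.
The forward bearing on arrival equals the back-azimuth from the destination plus 180°.
Back-azimuth from P₂ (-35.47°, 56.86°) to P₁ (-40.86°, 64.98°), with Δλ' = λ₁ − λ₂ = 8.12°: atan2( sin Δλ' cos φ₁ , cos φ₂ sin φ₁ − sin φ₂ cos φ₁ cos Δλ' ) = 132.63°.
Final bearing = (132.63° + 180°) mod 360° = 312.63°.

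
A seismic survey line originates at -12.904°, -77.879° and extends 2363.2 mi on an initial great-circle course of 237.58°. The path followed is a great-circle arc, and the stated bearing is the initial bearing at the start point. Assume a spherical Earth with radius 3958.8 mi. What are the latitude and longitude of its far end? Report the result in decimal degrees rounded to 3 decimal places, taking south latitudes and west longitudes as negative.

The arc subtends δ = 2363.2/3958.8 = 0.596949 rad at the centre.
With φ₁ = -12.904° = -0.225217 rad and θ = 237.58° = 4.146553 rad:
Destination latitude: φ₂ = arcsin( sin φ₁ cos δ + cos φ₁ sin δ cos θ ) = arcsin(-0.478451) = -28.584°.
Then Δλ = atan2(-0.462526, 0.720208) = -0.570881 rad, from sin θ sin δ cos φ₁ over cos δ − sin φ₁ sin φ₂.
λ₂ = λ₁ + Δλ = -110.588°.

latitude -28.584°, longitude -110.588°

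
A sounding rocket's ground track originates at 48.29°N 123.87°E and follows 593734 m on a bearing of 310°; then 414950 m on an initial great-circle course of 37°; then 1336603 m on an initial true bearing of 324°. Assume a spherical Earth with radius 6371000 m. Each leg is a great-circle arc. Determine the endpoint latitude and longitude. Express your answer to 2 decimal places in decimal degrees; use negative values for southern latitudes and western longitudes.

Apply the spherical direct solution leg by leg, carrying full precision between legs.
Leg 1: from (48.29°, 123.87°), δ = 593734/6371000 = 0.093193 rad, θ = 310° → φ = 51.54°, λ = 117.29°.
Leg 2: from (51.54°, 117.29°), δ = 414950/6371000 = 0.065131 rad, θ = 37° → φ = 54.46°, λ = 121.15°.
Leg 3: from (54.46°, 121.15°), δ = 1336603/6371000 = 0.209795 rad, θ = 324° → φ = 63.36°, λ = 105.31°.

latitude 63.36°, longitude 105.31°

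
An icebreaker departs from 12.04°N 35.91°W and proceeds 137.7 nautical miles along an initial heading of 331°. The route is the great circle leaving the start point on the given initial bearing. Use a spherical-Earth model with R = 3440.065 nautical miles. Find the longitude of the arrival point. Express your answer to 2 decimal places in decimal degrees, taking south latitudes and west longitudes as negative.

Angular distance δ = d/R = 137.7 / 3440.065 = 0.040028 rad.
Start latitude φ₁ = 0.210138 rad; initial bearing θ = 5.777040 rad.
sin φ₂ = sin φ₁ cos δ + cos φ₁ sin δ cos θ = (0.208595)(0.999199) + (0.978002)(0.040018)(0.874620) = 0.242658
φ₂ = asin(0.242658) = 0.245104 rad = 14.04°.
Then Δλ = atan2(-0.018974, 0.948582) = -0.020000 rad, from sin θ sin δ cos φ₁ over cos δ − sin φ₁ sin φ₂.
Hence λ₂ = -35.91° + -1.15° = -37.06°.

longitude -37.06°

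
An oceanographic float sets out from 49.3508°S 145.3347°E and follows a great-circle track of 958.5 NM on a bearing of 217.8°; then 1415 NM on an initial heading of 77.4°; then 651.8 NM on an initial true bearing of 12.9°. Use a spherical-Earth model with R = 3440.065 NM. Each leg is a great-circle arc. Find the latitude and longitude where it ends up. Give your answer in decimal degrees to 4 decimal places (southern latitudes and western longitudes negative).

latitude -38.4425°, longitude 164.8993°

Apply the spherical direct solution leg by leg, carrying full precision between legs.
Leg 1: from (-49.3508°, 145.3347°), δ = 958.5/3440.065 = 0.278628 rad, θ = 217.8° → φ = -60.5775°, λ = 125.2657°.
Leg 2: from (-60.5775°, 125.2657°), δ = 1415/3440.065 = 0.411329 rad, θ = 77.4° → φ = -49.0710°, λ = 161.8219°.
Leg 3: from (-49.0710°, 161.8219°), δ = 651.8/3440.065 = 0.189473 rad, θ = 12.9° → φ = -38.4425°, λ = 164.8993°.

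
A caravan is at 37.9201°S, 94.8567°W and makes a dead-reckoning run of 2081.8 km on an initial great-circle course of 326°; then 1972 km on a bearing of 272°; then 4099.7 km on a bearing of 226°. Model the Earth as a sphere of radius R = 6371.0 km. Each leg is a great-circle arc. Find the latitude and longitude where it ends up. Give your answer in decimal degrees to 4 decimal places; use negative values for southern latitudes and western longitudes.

latitude -41.8302°, longitude -160.3252°

Apply the spherical direct solution leg by leg, carrying full precision between legs.
Leg 1: from (-37.9201°, -94.8567°), δ = 2081.8/6371 = 0.326762 rad, θ = 326° → φ = -21.8466°, λ = -106.0066°.
Leg 2: from (-21.8466°, -106.0066°), δ = 1972/6371 = 0.309528 rad, θ = 272° → φ = -20.1557°, λ = -124.9287°.
Leg 3: from (-20.1557°, -124.9287°), δ = 4099.7/6371 = 0.643494 rad, θ = 226° → φ = -41.8302°, λ = -160.3252°.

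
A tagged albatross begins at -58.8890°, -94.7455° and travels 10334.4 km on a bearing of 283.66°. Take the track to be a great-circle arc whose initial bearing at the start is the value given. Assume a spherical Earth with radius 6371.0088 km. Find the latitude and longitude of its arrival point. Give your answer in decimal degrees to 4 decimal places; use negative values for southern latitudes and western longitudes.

The arc subtends δ = 10334.4/6371.0088 = 1.622098 rad at the centre.
Converting: φ₁ = -1.027807 rad, θ = 4.950801 rad.
Destination latitude: φ₂ = arcsin( sin φ₁ cos δ + cos φ₁ sin δ cos θ ) = arcsin(0.165766) = 9.5417°.
For the longitude increment, Δλ = atan2( sin θ sin δ cos φ₁, cos δ − sin φ₁ sin φ₂ ) = atan2(-0.501422, 0.090645) = -79.7530°.
Hence λ₂ = -94.7455° + -79.7530° = -174.4985°.

latitude 9.5417°, longitude -174.4985°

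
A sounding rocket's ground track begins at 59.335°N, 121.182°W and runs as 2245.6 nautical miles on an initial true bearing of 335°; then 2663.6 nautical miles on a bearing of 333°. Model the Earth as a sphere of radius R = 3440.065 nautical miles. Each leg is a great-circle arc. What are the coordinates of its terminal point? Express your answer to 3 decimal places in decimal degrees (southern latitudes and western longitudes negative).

latitude 58.730°, longitude -8.392°

Apply the spherical direct solution leg by leg, carrying full precision between legs.
Leg 1: from (59.335°, -121.182°), δ = 2245.6/3440.065 = 0.652778 rad, θ = 335° → φ = 74.595°, λ = 133.908°.
Leg 2: from (74.595°, 133.908°), δ = 2663.6/3440.065 = 0.774288 rad, θ = 333° → φ = 58.730°, λ = -8.392°.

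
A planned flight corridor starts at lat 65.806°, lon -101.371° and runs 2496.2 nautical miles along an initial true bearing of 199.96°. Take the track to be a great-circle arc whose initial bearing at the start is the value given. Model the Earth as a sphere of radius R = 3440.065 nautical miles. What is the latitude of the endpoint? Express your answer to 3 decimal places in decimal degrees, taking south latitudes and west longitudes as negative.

latitude 25.261°

Angular distance δ = d/R = 2496.2 / 3440.065 = 0.725626 rad.
Start latitude φ₁ = 1.148531 rad; initial bearing θ = 3.489960 rad.
Destination latitude: φ₂ = arcsin( sin φ₁ cos δ + cos φ₁ sin δ cos θ ) = arcsin(0.426748) = 25.261°.
Then Δλ = atan2(-0.092838, 0.358820) = -0.253180 rad, from sin θ sin δ cos φ₁ over cos δ − sin φ₁ sin φ₂.
Hence λ₂ = -101.371° + -14.506° = -115.877°.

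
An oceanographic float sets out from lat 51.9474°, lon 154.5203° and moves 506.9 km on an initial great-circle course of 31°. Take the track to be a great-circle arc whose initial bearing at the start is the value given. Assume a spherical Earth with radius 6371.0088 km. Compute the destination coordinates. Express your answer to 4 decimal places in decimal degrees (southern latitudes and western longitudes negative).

latitude 55.7864°, longitude 158.6952°

δ = 506.9/6371.0088 = 0.079564 rad (4.5587°).
With φ₁ = 51.9474° = 0.906653 rad and θ = 31° = 0.541052 rad:
Applying the spherical law of cosines for sides, sin φ₂ = sin φ₁ cos δ + cos φ₁ sin δ cos θ = 0.826947, so φ₂ = 55.7864°.
Then Δλ = atan2(0.025232, 0.345661) = 0.072866 rad, from sin θ sin δ cos φ₁ over cos δ − sin φ₁ sin φ₂.
Hence λ₂ = 154.5203° + 4.1749° = 158.6952°.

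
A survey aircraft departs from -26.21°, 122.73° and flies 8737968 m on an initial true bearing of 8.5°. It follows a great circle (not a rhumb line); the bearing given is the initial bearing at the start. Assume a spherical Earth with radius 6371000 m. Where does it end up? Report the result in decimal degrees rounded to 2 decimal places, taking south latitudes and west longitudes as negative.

Angular distance δ = d/R = 8737968 / 6371000 = 1.371522 rad.
Start latitude φ₁ = -0.457451 rad; initial bearing θ = 0.148353 rad.
sin φ₂ = sin φ₁ cos δ + cos φ₁ sin δ cos θ = (-0.441662)(0.197958) + (0.897181)(0.980211)(0.989016) = 0.782336
φ₂ = asin(0.782336) = 0.898408 rad = 51.47°.
Δλ = atan2( sin θ sin δ cos φ₁ , cos δ − sin φ₁ sin φ₂ ) = atan2(0.129988, 0.543486) = 0.234763 rad = 13.45°.
Hence λ₂ = 122.73° + 13.45° = 136.18°.

latitude 51.47°, longitude 136.18°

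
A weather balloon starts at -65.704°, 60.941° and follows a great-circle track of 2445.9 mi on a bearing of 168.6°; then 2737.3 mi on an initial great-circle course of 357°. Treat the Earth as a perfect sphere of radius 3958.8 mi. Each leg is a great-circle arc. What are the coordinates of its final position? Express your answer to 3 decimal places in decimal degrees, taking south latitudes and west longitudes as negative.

latitude -37.972°, longitude -153.636°

Apply the spherical direct solution leg by leg, carrying full precision between legs.
Leg 1: from (-65.704°, 60.941°), δ = 2445.9/3958.8 = 0.617839 rad, θ = 168.6° → φ = -77.575°, λ = -151.210°.
Leg 2: from (-77.575°, -151.210°), δ = 2737.3/3958.8 = 0.691447 rad, θ = 357° → φ = -37.972°, λ = -153.636°.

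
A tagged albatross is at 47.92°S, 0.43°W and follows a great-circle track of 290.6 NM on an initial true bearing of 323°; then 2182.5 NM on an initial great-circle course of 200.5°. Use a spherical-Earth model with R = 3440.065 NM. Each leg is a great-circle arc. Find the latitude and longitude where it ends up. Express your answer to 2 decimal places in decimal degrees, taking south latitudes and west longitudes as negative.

latitude -73.49°, longitude -51.41°

Apply the spherical direct solution leg by leg, carrying full precision between legs.
Leg 1: from (-47.92°, -0.43°), δ = 290.6/3440.065 = 0.084475 rad, θ = 323° → φ = -43.98°, λ = -4.48°.
Leg 2: from (-43.98°, -4.48°), δ = 2182.5/3440.065 = 0.634436 rad, θ = 200.5° → φ = -73.49°, λ = -51.41°.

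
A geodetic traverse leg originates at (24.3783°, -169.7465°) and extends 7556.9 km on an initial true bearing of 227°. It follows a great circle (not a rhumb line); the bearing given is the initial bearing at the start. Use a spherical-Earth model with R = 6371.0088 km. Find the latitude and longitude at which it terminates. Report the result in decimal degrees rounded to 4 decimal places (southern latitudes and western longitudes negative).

δ = 7556.9/6371.0088 = 1.186139 rad (67.9607°).
Converting: φ₁ = 0.425482 rad, θ = 3.961897 rad.
sin φ₂ = sin φ₁ cos δ + cos φ₁ sin δ cos θ = (0.412759)(0.375242) + (0.910840)(0.926927)(-0.681998) = -0.420914
φ₂ = asin(-0.420914) = -0.434453 rad = -24.8923°.
Δλ = atan2( sin θ sin δ cos φ₁ , cos δ − sin φ₁ sin φ₂ ) = atan2(-0.617469, 0.548978) = -0.844048 rad = -48.3604°.
λ₂ = -169.7465° + -48.3604° = -218.1069°, normalized to (−180°, 180°] → 141.8931°.

latitude -24.8923°, longitude 141.8931°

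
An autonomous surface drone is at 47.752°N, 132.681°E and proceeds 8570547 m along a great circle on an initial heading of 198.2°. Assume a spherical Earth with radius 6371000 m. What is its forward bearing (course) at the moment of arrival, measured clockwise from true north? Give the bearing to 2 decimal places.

final bearing 193.66°

δ = 8570547/6371000 = 1.345244 rad (77.0768°).
Converting: φ₁ = 0.833430 rad, θ = 3.459243 rad.
sin φ₂ = sin φ₁ cos δ + cos φ₁ sin δ cos θ = (0.740242)(0.223645) + (0.672341)(0.974671)(-0.949972) = -0.456976
φ₂ = asin(-0.456976) = -0.474592 rad = -27.192°.
For the longitude increment, Δλ = atan2( sin θ sin δ cos φ₁, cos δ − sin φ₁ sin φ₂ ) = atan2(-0.204677, 0.561918) = -20.014°.
Hence λ₂ = 132.681° + -20.014° = 112.667°.
The forward bearing on arrival equals the back-azimuth from the destination plus 180°.
Back-azimuth from P₂ (-27.19°, 112.67°) to P₁ (47.75°, 132.68°), with Δλ' = λ₁ − λ₂ = 20.01°: atan2( sin Δλ' cos φ₁ , cos φ₂ sin φ₁ − sin φ₂ cos φ₁ cos Δλ' ) = 13.66°.
Final bearing = (13.66° + 180°) mod 360° = 193.66°.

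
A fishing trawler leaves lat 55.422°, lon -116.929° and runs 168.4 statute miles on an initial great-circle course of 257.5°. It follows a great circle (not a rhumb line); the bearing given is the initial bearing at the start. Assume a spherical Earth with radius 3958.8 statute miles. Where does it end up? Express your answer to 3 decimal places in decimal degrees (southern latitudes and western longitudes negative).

Angular distance δ = d/R = 168.4 / 3958.8 = 0.042538 rad.
Start latitude φ₁ = 0.967296 rad; initial bearing θ = 4.494223 rad.
Applying the spherical law of cosines for sides, sin φ₂ = sin φ₁ cos δ + cos φ₁ sin δ cos θ = 0.817386, so φ₂ = 54.824°.
Δλ = atan2( sin θ sin δ cos φ₁ , cos δ − sin φ₁ sin φ₂ ) = atan2(-0.023562, 0.326097) = -0.072130 rad = -4.133°.
λ₂ = -116.929° + -4.133° = -121.062°.

latitude 54.824°, longitude -121.062°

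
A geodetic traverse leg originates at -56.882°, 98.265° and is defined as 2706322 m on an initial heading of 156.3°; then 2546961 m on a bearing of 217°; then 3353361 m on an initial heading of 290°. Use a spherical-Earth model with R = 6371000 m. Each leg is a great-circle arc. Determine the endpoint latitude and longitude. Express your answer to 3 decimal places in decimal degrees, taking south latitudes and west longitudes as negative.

Apply the spherical direct solution leg by leg, carrying full precision between legs.
Leg 1: from (-56.882°, 98.265°), δ = 2706322/6371000 = 0.424788 rad, θ = 156.3° → φ = -75.764°, λ = 140.613°.
Leg 2: from (-75.764°, 140.613°), δ = 2546961/6371000 = 0.399774 rad, θ = 217° → φ = -75.766°, λ = 32.909°.
Leg 3: from (-75.766°, 32.909°), δ = 3353361/6371000 = 0.526348 rad, θ = 290° → φ = -52.736°, λ = -18.322°.

latitude -52.736°, longitude -18.322°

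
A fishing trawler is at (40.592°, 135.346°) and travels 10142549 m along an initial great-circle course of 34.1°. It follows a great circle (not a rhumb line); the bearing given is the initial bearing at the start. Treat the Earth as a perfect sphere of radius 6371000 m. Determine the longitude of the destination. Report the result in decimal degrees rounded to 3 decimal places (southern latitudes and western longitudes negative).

δ = 10142549/6371000 = 1.591987 rad (91.2141°).
Start latitude φ₁ = 0.708464 rad; initial bearing θ = 0.595157 rad.
Destination latitude: φ₂ = arcsin( sin φ₁ cos δ + cos φ₁ sin δ cos θ ) = arcsin(0.614869) = 37.942°.
Then Δλ = atan2(0.425632, -0.421265) = 2.351038 rad, from sin θ sin δ cos φ₁ over cos δ − sin φ₁ sin φ₂.
λ₂ = 135.346° + 134.705° = 270.051°, normalized to (−180°, 180°] → -89.949°.

longitude -89.949°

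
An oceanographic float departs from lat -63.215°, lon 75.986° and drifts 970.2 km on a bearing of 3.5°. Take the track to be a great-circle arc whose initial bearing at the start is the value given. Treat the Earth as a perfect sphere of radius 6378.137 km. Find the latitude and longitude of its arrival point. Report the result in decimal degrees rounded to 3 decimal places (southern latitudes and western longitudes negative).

latitude -54.512°, longitude 76.899°

δ = 970.2/6378.137 = 0.152113 rad (8.7155°).
Start latitude φ₁ = -1.103310 rad; initial bearing θ = 0.061087 rad.
sin φ₂ = sin φ₁ cos δ + cos φ₁ sin δ cos θ = (-0.892704)(0.988453) + (0.450644)(0.151527)(0.998135) = -0.814238
φ₂ = asin(-0.814238) = -0.951416 rad = -54.512°.
For the longitude increment, Δλ = atan2( sin θ sin δ cos φ₁, cos δ − sin φ₁ sin φ₂ ) = atan2(0.004169, 0.261579) = 0.913°.
λ₂ = 75.986° + 0.913° = 76.899°.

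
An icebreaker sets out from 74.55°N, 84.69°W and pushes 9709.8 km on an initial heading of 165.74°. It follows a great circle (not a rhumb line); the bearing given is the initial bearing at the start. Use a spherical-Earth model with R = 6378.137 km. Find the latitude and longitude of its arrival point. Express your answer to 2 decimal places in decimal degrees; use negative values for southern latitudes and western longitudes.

Central angle δ = d/R = 1.522357 rad.
Start latitude φ₁ = 1.301143 rad; initial bearing θ = 2.892709 rad.
Applying the spherical law of cosines for sides, sin φ₂ = sin φ₁ cos δ + cos φ₁ sin δ cos θ = -0.211215, so φ₂ = -12.19°.
For the longitude increment, Δλ = atan2( sin θ sin δ cos φ₁, cos δ − sin φ₁ sin φ₂ ) = atan2(0.065543, 0.252003) = 14.58°.
λ₂ = λ₁ + Δλ = -70.11°.

latitude -12.19°, longitude -70.11°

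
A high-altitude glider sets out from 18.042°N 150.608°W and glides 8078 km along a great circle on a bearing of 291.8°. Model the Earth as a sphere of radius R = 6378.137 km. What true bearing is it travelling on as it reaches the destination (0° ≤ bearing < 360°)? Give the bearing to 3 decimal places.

final bearing 257.873°

Central angle δ = d/R = 1.266514 rad.
With φ₁ = 18.042° = 0.314892 rad and θ = 291.8° = 5.092871 rad:
Destination latitude: φ₂ = arcsin( sin φ₁ cos δ + cos φ₁ sin δ cos θ ) = arcsin(0.429680) = 25.447°.
Then Δλ = atan2(-0.842277, 0.166531) = -1.375599 rad, from sin θ sin δ cos φ₁ over cos δ − sin φ₁ sin φ₂.
λ₂ = -150.608° + -78.816° = -229.424°, normalized to (−180°, 180°] → 130.576°.
The forward bearing on arrival equals the back-azimuth from the destination plus 180°.
Back-azimuth from P₂ (25.447°, 130.576°) to P₁ (18.042°, -150.608°), with Δλ' = λ₁ − λ₂ = -281.184°: atan2( sin Δλ' cos φ₁ , cos φ₂ sin φ₁ − sin φ₂ cos φ₁ cos Δλ' ) = 77.873°.
Final bearing = (77.873° + 180°) mod 360° = 257.873°.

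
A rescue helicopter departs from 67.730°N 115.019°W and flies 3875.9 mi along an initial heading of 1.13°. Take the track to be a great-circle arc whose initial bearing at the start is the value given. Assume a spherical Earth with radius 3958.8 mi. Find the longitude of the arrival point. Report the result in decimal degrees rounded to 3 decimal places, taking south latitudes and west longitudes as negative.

The arc subtends δ = 3875.9/3958.8 = 0.979059 rad at the centre.
With φ₁ = 67.730° = 1.182112 rad and θ = 1.13° = 0.019722 rad:
sin φ₂ = sin φ₁ cos δ + cos φ₁ sin δ cos θ = (0.925408)(0.557804) + (0.378972)(0.829973)(0.999806) = 0.830671
φ₂ = asin(0.830671) = 0.980312 rad = 56.168°.
For the longitude increment, Δλ = atan2( sin θ sin δ cos φ₁, cos δ − sin φ₁ sin φ₂ ) = atan2(0.006203, -0.210906) = 178.315°.
λ₂ = -115.019° + 178.315° = 63.296°.

longitude 63.296°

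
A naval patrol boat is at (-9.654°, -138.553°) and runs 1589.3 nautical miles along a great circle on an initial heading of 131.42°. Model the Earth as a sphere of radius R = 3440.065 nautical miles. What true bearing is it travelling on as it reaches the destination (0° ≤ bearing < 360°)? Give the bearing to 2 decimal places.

final bearing 124.55°

The arc subtends δ = 1589.3/3440.065 = 0.461997 rad at the centre.
With φ₁ = -9.654° = -0.168494 rad and θ = 131.42° = 2.293712 rad:
Applying the spherical law of cosines for sides, sin φ₂ = sin φ₁ cos δ + cos φ₁ sin δ cos θ = -0.440829, so φ₂ = -26.157°.
For the longitude increment, Δλ = atan2( sin θ sin δ cos φ₁, cos δ − sin φ₁ sin φ₂ ) = atan2(0.329516, 0.821238) = 21.863°.
Hence λ₂ = -138.553° + 21.863° = -116.690°.
The forward bearing on arrival equals the back-azimuth from the destination plus 180°.
Back-azimuth from P₂ (-26.16°, -116.69°) to P₁ (-9.65°, -138.55°), with Δλ' = λ₁ − λ₂ = -21.86°: atan2( sin Δλ' cos φ₁ , cos φ₂ sin φ₁ − sin φ₂ cos φ₁ cos Δλ' ) = 304.55°.
Final bearing = (304.55° + 180°) mod 360° = 124.55°.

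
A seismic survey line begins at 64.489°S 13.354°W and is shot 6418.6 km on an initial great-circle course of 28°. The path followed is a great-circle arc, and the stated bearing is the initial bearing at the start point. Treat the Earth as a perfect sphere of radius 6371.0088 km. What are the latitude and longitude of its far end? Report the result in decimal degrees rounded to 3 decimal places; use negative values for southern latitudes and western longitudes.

Angular distance δ = d/R = 6418.6 / 6371.0088 = 1.007470 rad.
With φ₁ = -64.489° = -1.125545 rad and θ = 28° = 0.488692 rad:
Applying the spherical law of cosines for sides, sin φ₂ = sin φ₁ cos δ + cos φ₁ sin δ cos θ = -0.160424, so φ₂ = -9.232°.
Δλ = atan2( sin θ sin δ cos φ₁ , cos δ − sin φ₁ sin φ₂ ) = atan2(0.170952, 0.389218) = 0.413852 rad = 23.712°.
λ₂ = -13.354° + 23.712° = 10.358°.

latitude -9.232°, longitude 10.358°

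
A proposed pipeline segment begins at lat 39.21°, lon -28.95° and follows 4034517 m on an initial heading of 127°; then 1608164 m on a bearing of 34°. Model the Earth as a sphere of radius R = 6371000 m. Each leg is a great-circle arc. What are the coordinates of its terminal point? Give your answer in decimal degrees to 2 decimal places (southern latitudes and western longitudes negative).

latitude 25.31°, longitude 9.02°

Apply the spherical direct solution leg by leg, carrying full precision between legs.
Leg 1: from (39.21°, -28.95°), δ = 4034517/6371000 = 0.633263 rad, θ = 127° → φ = 13.51°, λ = 0.13°.
Leg 2: from (13.51°, 0.13°), δ = 1608164/6371000 = 0.252419 rad, θ = 34° → φ = 25.31°, λ = 9.02°.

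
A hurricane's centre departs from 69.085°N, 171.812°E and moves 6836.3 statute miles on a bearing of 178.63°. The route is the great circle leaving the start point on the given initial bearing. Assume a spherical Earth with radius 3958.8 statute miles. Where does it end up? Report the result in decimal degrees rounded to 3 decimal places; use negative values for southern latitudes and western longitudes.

latitude -29.850°, longitude 173.372°

The arc subtends δ = 6836.3/3958.8 = 1.726862 rad at the centre.
Start latitude φ₁ = 1.205761 rad; initial bearing θ = 3.117682 rad.
Destination latitude: φ₂ = arcsin( sin φ₁ cos δ + cos φ₁ sin δ cos θ ) = arcsin(-0.497734) = -29.850°.
Δλ = atan2( sin θ sin δ cos φ₁ , cos δ − sin φ₁ sin φ₂ ) = atan2(0.008431, 0.309507) = 0.027234 rad = 1.560°.
Hence λ₂ = 171.812° + 1.560° = 173.372°.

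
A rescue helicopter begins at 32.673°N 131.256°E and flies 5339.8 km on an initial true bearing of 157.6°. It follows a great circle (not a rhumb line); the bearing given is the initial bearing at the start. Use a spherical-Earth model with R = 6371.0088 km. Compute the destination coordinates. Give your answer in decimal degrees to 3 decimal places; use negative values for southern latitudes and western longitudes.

latitude -12.561°, longitude 148.128°

Angular distance δ = d/R = 5339.8 / 6371.0088 = 0.838140 rad.
Converting: φ₁ = 0.570251 rad, θ = 2.750639 rad.
Destination latitude: φ₂ = arcsin( sin φ₁ cos δ + cos φ₁ sin δ cos θ ) = arcsin(-0.217480) = -12.561°.
Δλ = atan2( sin θ sin δ cos φ₁ , cos δ − sin φ₁ sin φ₂ ) = atan2(0.238462, 0.786251) = 0.294472 rad = 16.872°.
λ₂ = λ₁ + Δλ = 148.128°.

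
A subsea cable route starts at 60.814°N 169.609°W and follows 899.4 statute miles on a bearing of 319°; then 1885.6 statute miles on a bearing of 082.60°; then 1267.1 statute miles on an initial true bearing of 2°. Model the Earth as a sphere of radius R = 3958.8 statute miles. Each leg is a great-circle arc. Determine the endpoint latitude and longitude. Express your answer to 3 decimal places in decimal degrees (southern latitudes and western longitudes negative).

latitude 76.610°, longitude -131.326°

Apply the spherical direct solution leg by leg, carrying full precision between legs.
Leg 1: from (60.814°, -169.609°), δ = 899.4/3958.8 = 0.227190 rad, θ = 319° → φ = 68.988°, λ = 166.053°.
Leg 2: from (68.988°, 166.053°), δ = 1885.6/3958.8 = 0.476306 rad, θ = 82.6° → φ = 58.296°, λ = -134.043°.
Leg 3: from (58.296°, -134.043°), δ = 1267.1/3958.8 = 0.320072 rad, θ = 2° → φ = 76.610°, λ = -131.326°.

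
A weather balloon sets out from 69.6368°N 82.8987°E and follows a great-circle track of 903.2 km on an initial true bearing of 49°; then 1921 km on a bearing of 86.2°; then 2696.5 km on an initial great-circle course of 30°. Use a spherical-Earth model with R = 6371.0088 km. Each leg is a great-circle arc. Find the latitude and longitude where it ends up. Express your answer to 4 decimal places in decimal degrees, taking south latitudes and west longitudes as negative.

latitude 78.0691°, longitude -121.0602°

Apply the spherical direct solution leg by leg, carrying full precision between legs.
Leg 1: from (69.6368°, 82.8987°), δ = 903.2/6371.0088 = 0.141767 rad, θ = 49° → φ = 73.8128°, λ = 105.3880°.
Leg 2: from (73.8128°, 105.3880°), δ = 1921/6371.0088 = 0.301522 rad, θ = 86.2° → φ = 67.2969°, λ = 155.5409°.
Leg 3: from (67.2969°, 155.5409°), δ = 2696.5/6371.0088 = 0.423245 rad, θ = 30° → φ = 78.0691°, λ = -121.0602°.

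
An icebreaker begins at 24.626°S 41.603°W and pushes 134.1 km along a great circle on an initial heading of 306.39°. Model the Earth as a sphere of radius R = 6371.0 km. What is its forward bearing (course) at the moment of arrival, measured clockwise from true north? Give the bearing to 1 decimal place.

Central angle δ = d/R = 0.021049 rad.
With φ₁ = -24.626° = -0.429805 rad and θ = 306.39° = 5.347514 rad:
sin φ₂ = sin φ₁ cos δ + cos φ₁ sin δ cos θ = (-0.416693)(0.999778) + (0.909047)(0.021047)(0.593278) = -0.405250
φ₂ = asin(-0.405250) = -0.417252 rad = -23.907°.
Then Δλ = atan2(-0.015402, 0.830913) = -0.018534 rad, from sin θ sin δ cos φ₁ over cos δ − sin φ₁ sin φ₂.
Hence λ₂ = -41.603° + -1.062° = -42.665°.
The forward bearing on arrival equals the back-azimuth from the destination plus 180°.
Back-azimuth from P₂ (-23.9°, -42.7°) to P₁ (-24.6°, -41.6°), with Δλ' = λ₁ − λ₂ = 1.1°: atan2( sin Δλ' cos φ₁ , cos φ₂ sin φ₁ − sin φ₂ cos φ₁ cos Δλ' ) = 126.8°.
Final bearing = (126.8° + 180°) mod 360° = 306.8°.

final bearing 306.8°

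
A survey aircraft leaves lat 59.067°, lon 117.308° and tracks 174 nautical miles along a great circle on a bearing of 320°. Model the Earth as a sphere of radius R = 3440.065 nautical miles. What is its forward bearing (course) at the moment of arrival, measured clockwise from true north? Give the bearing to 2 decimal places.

Central angle δ = d/R = 0.050580 rad.
Start latitude φ₁ = 1.030914 rad; initial bearing θ = 5.585054 rad.
Applying the spherical law of cosines for sides, sin φ₂ = sin φ₁ cos δ + cos φ₁ sin δ cos θ = 0.876581, so φ₂ = 61.233°.
Then Δλ = atan2(-0.016705, 0.246817) = -0.067580 rad, from sin θ sin δ cos φ₁ over cos δ − sin φ₁ sin φ₂.
λ₂ = 117.308° + -3.872° = 113.436°.
The forward bearing on arrival equals the back-azimuth from the destination plus 180°.
Back-azimuth from P₂ (61.23°, 113.44°) to P₁ (59.07°, 117.31°), with Δλ' = λ₁ − λ₂ = 3.87°: atan2( sin Δλ' cos φ₁ , cos φ₂ sin φ₁ − sin φ₂ cos φ₁ cos Δλ' ) = 136.64°.
Final bearing = (136.64° + 180°) mod 360° = 316.64°.

final bearing 316.64°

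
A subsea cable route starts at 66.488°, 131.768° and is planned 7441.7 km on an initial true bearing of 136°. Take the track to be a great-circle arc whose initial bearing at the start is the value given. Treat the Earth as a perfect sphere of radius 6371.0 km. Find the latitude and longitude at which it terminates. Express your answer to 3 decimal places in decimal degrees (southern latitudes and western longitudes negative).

Central angle δ = d/R = 1.168058 rad.
Converting: φ₁ = 1.160435 rad, θ = 2.373648 rad.
sin φ₂ = sin φ₁ cos δ + cos φ₁ sin δ cos θ = (0.916977)(0.391939) + (0.398941)(0.919991)(-0.719340) = 0.095385
φ₂ = asin(0.095385) = 0.095530 rad = 5.473°.
Then Δλ = atan2(0.254955, 0.304473) = 0.697113 rad, from sin θ sin δ cos φ₁ over cos δ − sin φ₁ sin φ₂.
Hence λ₂ = 131.768° + 39.942° = 171.710°.

latitude 5.473°, longitude 171.710°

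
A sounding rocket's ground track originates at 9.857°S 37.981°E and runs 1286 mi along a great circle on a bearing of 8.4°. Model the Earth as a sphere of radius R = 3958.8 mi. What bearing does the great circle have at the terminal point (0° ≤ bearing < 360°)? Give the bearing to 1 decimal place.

Angular distance δ = d/R = 1286 / 3958.8 = 0.324846 rad.
With φ₁ = -9.857° = -0.172037 rad and θ = 8.4° = 0.146608 rad:
Applying the spherical law of cosines for sides, sin φ₂ = sin φ₁ cos δ + cos φ₁ sin δ cos θ = 0.148841, so φ₂ = 8.560°.
Then Δλ = atan2(0.045936, 0.973180) = 0.047167 rad, from sin θ sin δ cos φ₁ over cos δ − sin φ₁ sin φ₂.
λ₂ = λ₁ + Δλ = 40.683°.
The forward bearing on arrival equals the back-azimuth from the destination plus 180°.
Back-azimuth from P₂ (8.6°, 40.7°) to P₁ (-9.9°, 38.0°), with Δλ' = λ₁ − λ₂ = -2.7°: atan2( sin Δλ' cos φ₁ , cos φ₂ sin φ₁ − sin φ₂ cos φ₁ cos Δλ' ) = 188.4°.
Final bearing = (188.4° + 180°) mod 360° = 8.4°.

final bearing 8.4°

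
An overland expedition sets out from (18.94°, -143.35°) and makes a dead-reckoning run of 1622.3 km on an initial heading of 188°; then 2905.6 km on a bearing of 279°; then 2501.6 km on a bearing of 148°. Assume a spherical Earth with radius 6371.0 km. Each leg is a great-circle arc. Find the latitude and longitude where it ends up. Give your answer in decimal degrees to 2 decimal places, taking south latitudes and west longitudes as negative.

latitude -11.13°, longitude -159.49°

Apply the spherical direct solution leg by leg, carrying full precision between legs.
Leg 1: from (18.94°, -143.35°), δ = 1622.3/6371 = 0.254638 rad, θ = 188° → φ = 4.48°, λ = -145.37°.
Leg 2: from (4.48°, -145.37°), δ = 2905.6/6371 = 0.456067 rad, θ = 279° → φ = 7.98°, λ = -171.42°.
Leg 3: from (7.98°, -171.42°), δ = 2501.6/6371 = 0.392654 rad, θ = 148° → φ = -11.13°, λ = -159.49°.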